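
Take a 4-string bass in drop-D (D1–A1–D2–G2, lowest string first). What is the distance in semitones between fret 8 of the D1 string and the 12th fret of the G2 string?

D1 at fret 8 → A#1 (MIDI 34); G2 at fret 12 → G3 (MIDI 55).
34 − 55 = -21, so the two pitches are 21 semitones apart, with G3 the higher.

21 semitones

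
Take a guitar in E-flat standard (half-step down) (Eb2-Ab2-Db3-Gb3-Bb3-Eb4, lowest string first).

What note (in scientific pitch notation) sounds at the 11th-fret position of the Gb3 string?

F4

Each fret is one semitone, so Gb3 + 11 = F4.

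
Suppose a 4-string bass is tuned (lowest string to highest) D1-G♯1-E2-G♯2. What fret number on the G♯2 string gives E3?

8

E3 is 8 semitones above the open G♯2 (G#–A–A#–B–C–C#–D–D#–E), so it sits at fret 8.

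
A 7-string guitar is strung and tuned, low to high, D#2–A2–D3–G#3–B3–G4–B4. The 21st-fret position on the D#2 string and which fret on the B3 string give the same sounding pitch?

1

D#2 at fret 21 is D#2 + 21 semitones = C4.
The open B3 string is 20 semitones above the open D#2, so the same pitch on the B3 string lies at fret 21 − 20 = 1.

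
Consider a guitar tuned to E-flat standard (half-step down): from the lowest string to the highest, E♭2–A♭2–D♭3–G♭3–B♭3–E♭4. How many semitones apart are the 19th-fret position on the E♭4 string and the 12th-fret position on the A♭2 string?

26 semitones

E♭4 at fret 19 → B♭5 (MIDI 82); A♭2 at fret 12 → A♭3 (MIDI 56).
82 − 56 = 26, so the two pitches are 26 semitones apart, with B♭5 the higher.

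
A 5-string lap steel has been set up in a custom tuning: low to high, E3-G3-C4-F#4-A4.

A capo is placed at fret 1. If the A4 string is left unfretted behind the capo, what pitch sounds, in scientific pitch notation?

The capo raises the open A4 by 1 semitone to A#4; fretting 0 more gives A4 + 1 + 0 = A4 + 1 semitone = A#4.

A#4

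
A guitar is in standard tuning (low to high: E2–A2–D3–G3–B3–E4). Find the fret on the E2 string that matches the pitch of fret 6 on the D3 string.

16

Fret 6 on D3 is MIDI 50 + 6 = 56 (G#3). On the E2 string (open MIDI 40), that pitch is 56 − 40 = fret 16.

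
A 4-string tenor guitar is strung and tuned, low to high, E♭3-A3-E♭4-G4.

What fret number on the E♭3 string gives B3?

8

B3 is 8 semitones above the open E♭3 (Eb–E–F–Gb–G–Ab–A–Bb–B), so it sits at fret 8.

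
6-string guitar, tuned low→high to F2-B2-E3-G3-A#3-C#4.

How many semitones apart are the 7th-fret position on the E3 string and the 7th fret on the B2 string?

5 semitones

E3 at fret 7 → B3 (MIDI 59); B2 at fret 7 → F#3 (MIDI 54).
59 − 54 = 5, so the two pitches are 5 semitones apart, with B3 the higher.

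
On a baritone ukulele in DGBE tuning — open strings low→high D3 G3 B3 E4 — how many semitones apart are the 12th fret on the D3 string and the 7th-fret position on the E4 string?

9 semitones

D3 at fret 12 → D4 (MIDI 62); E4 at fret 7 → B4 (MIDI 71).
62 − 71 = -9, so the two pitches are 9 semitones apart, with B4 the higher.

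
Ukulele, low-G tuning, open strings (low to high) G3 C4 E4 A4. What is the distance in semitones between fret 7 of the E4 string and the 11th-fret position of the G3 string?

E4 at fret 7 → B4 (MIDI 71); G3 at fret 11 → F♯4 (MIDI 66).
71 − 66 = 5, so the two pitches are 5 semitones apart, with B4 the higher.

5 semitones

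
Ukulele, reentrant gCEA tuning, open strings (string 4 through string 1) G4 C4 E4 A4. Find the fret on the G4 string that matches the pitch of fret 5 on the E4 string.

2

E4 at fret 5 is E4 + 5 semitones = A4.
The open G4 string is 3 semitones above the open E4, so the same pitch on the G4 string lies at fret 5 − 3 = 2.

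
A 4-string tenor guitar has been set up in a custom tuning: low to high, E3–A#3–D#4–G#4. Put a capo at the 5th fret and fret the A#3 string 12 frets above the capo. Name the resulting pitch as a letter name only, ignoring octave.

The capo raises the open A#3 by 5 semitones to D#4; fretting 12 more gives A#3 + 5 + 12 = A#3 + 17 semitones, landing on D#.

D#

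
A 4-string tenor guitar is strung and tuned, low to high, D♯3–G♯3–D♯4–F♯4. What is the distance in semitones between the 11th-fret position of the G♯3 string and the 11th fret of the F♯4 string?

G♯3 at fret 11 → G4 (MIDI 67); F♯4 at fret 11 → F5 (MIDI 77).
67 − 77 = -10, so the two pitches are 10 semitones apart, with F5 the higher.

10 semitones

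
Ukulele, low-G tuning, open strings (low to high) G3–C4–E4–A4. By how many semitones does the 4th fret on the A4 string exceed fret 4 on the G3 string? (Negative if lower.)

14 semitones

A4 at fret 4 → C#5 (MIDI 73); G3 at fret 4 → B3 (MIDI 59).
73 − 59 = 14, so the two pitches are 14 semitones apart.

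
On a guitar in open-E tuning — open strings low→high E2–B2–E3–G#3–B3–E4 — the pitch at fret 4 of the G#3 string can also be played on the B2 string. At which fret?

13

Fret 4 on G#3 is MIDI 56 + 4 = 60 (C4). On the B2 string (open MIDI 47), that pitch is 60 − 47 = fret 13.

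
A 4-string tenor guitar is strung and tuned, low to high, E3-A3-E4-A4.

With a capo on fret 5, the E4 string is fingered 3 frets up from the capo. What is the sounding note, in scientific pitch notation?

C5

The capo raises the open E4 by 5 semitones to A4; fretting 3 more gives E4 + 5 + 3 = E4 + 8 semitones = C5.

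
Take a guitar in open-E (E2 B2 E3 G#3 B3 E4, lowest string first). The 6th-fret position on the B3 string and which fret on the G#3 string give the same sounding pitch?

B3 at fret 6 is B3 + 6 semitones = F4.
The open G#3 string is 3 semitones below the open B3, so the same pitch on the G#3 string lies at fret 6 + 3 = 9.

9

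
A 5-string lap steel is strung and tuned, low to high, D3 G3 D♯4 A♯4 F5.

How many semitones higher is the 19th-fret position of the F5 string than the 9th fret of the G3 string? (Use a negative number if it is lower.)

F5 at fret 19 → C7 (MIDI 96); G3 at fret 9 → E4 (MIDI 64).
96 − 64 = 32, so the two pitches are 32 semitones apart.

32 semitones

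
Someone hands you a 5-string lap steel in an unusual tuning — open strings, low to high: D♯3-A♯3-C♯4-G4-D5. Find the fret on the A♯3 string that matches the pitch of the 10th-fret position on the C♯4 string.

Fret 10 on C♯4 is MIDI 61 + 10 = 71 (B4). On the A♯3 string (open MIDI 58), that pitch is 71 − 58 = fret 13.

13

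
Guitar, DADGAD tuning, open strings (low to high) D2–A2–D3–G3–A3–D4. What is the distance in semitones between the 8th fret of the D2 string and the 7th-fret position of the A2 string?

D2 at fret 8 → A♯2 (MIDI 46); A2 at fret 7 → E3 (MIDI 52).
46 − 52 = -6, so the two pitches are 6 semitones apart, with E3 the higher.

6 semitones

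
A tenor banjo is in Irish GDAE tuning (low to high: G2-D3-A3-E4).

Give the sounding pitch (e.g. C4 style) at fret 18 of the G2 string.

Each fret is one semitone, so G2 + 18 = C♯4.
(Equivalently spelled D♭4.)

C♯4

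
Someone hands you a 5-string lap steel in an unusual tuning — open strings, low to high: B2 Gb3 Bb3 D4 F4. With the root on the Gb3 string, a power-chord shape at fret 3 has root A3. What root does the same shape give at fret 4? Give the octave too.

Moving from fret 3 to fret 4 shifts the root by 1 semitone.
A3 up 1 semitone is Bb3.

Bb3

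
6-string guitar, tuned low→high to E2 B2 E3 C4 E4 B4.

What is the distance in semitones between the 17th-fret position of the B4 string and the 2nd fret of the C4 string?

26 semitones

B4 at fret 17 → E6 (MIDI 88); C4 at fret 2 → D4 (MIDI 62).
88 − 62 = 26, so the two pitches are 26 semitones apart, with E6 the higher.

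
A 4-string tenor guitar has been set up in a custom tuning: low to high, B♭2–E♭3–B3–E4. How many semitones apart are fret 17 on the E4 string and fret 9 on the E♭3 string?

21 semitones

E4 at fret 17 → A5 (MIDI 81); E♭3 at fret 9 → C4 (MIDI 60).
81 − 60 = 21, so the two pitches are 21 semitones apart, with A5 the higher.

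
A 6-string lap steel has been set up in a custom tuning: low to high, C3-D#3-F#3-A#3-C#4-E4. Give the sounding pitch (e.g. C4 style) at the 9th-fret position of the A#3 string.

A#3 is MIDI 58. Adding 9 gives 67, which is G4.

G4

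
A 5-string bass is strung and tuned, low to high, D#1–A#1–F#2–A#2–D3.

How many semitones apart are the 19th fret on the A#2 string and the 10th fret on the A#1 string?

21 semitones

A#2 at fret 19 → F4 (MIDI 65); A#1 at fret 10 → G#2 (MIDI 44).
65 − 44 = 21, so the two pitches are 21 semitones apart, with F4 the higher.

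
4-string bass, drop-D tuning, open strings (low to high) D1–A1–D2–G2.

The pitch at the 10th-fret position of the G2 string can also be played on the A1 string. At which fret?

20

G2 at fret 10 is G2 + 10 semitones = F3.
The open A1 string is 10 semitones below the open G2, so the same pitch on the A1 string lies at fret 10 + 10 = 20.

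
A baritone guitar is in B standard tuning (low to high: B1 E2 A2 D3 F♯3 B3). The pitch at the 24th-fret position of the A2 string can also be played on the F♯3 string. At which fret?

15

A2 at fret 24 is A2 + 24 semitones = A4.
The open F♯3 string is 9 semitones above the open A2, so the same pitch on the F♯3 string lies at fret 24 − 9 = 15.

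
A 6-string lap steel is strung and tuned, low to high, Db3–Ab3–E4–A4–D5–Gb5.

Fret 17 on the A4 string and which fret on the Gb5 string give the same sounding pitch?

8

A4 at fret 17 is A4 + 17 semitones = D6.
The open Gb5 string is 9 semitones above the open A4, so the same pitch on the Gb5 string lies at fret 17 − 9 = 8.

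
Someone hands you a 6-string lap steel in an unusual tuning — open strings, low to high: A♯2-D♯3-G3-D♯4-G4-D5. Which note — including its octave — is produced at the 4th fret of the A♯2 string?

D3

Each fret is one semitone, so A♯2 + 4 = D3.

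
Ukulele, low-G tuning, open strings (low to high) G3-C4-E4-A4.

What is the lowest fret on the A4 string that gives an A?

From A4, count semitones up the chromatic scale until reaching A: A — 0 steps.

0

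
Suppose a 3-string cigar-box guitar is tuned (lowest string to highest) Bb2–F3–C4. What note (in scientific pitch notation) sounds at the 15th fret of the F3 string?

Ab4

The open F3 string plus 15 semitones: F–Gb–G–Ab–…–Gb–G–Ab.
The walk passes from B into C once, so the octave number goes from 3 to 4.
(Equivalently spelled G#4.)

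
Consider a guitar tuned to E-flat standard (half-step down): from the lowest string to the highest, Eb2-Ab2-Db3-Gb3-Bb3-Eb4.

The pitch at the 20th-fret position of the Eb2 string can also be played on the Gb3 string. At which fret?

Fret 20 on Eb2 is MIDI 39 + 20 = 59 (B3). On the Gb3 string (open MIDI 54), that pitch is 59 − 54 = fret 5.

5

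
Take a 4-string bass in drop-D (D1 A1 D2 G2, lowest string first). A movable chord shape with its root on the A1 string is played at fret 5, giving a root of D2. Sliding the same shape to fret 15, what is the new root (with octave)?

C3

Moving from fret 5 to fret 15 shifts the root by 10 semitones.
D2 up 10 semitones is C3.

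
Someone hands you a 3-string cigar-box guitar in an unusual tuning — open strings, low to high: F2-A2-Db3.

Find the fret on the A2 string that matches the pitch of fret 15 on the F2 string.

Fret 15 on F2 is MIDI 41 + 15 = 56 (Ab3). On the A2 string (open MIDI 45), that pitch is 56 − 45 = fret 11.

11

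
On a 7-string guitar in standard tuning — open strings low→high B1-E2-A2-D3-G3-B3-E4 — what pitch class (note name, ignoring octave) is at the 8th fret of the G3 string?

D#

Each fret is one semitone, so G3 + 8 = D#.
(Equivalently spelled Eb.)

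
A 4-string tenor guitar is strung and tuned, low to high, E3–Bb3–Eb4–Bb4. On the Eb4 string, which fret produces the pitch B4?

B4 is 8 semitones above the open Eb4 (Eb–E–F–Gb–G–Ab–A–Bb–B), so it sits at fret 8.

8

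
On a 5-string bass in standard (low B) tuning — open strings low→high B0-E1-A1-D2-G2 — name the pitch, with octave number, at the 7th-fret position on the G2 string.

D3

G2 is MIDI 43. Adding 7 gives 50, which is D3.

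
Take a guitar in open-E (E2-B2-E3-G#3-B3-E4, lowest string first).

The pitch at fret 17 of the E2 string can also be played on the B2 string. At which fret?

Fret 17 on E2 is MIDI 40 + 17 = 57 (A3). On the B2 string (open MIDI 47), that pitch is 57 − 47 = fret 10.

10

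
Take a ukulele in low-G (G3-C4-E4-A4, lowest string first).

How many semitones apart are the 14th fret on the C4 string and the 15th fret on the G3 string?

C4 at fret 14 → D5 (MIDI 74); G3 at fret 15 → A#4 (MIDI 70).
74 − 70 = 4, so the two pitches are 4 semitones apart, with D5 the higher.

4 semitones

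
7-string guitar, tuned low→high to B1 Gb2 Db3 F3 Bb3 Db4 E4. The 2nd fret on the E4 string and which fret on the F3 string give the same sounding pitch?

13

Fret 2 on E4 is MIDI 64 + 2 = 66 (Gb4). On the F3 string (open MIDI 53), that pitch is 66 − 53 = fret 13.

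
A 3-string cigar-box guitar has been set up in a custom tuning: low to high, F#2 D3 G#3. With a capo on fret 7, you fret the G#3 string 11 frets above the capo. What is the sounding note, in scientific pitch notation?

The capo raises the open G#3 by 7 semitones to D#4; fretting 11 more gives G#3 + 7 + 11 = G#3 + 18 semitones = D5.

D5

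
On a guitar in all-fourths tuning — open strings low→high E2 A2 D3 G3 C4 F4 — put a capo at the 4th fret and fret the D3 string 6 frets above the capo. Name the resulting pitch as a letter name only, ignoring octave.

C

The capo raises the open D3 by 4 semitones to F#3; fretting 6 more gives D3 + 4 + 6 = D3 + 10 semitones, landing on C.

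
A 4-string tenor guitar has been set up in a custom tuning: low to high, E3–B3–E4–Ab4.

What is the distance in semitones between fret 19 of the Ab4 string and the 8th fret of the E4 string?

15 semitones

Ab4 at fret 19 → Eb6 (MIDI 87); E4 at fret 8 → C5 (MIDI 72).
87 − 72 = 15, so the two pitches are 15 semitones apart, with Eb6 the higher.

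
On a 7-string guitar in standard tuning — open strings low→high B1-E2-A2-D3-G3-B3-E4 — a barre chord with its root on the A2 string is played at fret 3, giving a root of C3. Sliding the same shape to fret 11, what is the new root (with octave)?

Moving from fret 3 to fret 11 shifts the root by 8 semitones.
C3 up 8 semitones is G#3.

G#3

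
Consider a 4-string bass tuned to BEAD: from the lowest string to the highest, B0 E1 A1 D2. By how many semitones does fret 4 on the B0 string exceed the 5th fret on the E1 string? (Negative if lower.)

-6 semitones

B0 at fret 4 → D#1 (MIDI 27); E1 at fret 5 → A1 (MIDI 33).
27 − 33 = -6, so the two pitches are 6 semitones apart.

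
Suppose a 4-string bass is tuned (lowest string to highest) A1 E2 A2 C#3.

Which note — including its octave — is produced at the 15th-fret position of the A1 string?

Each fret is one semitone, so A1 + 15 = C3.

C3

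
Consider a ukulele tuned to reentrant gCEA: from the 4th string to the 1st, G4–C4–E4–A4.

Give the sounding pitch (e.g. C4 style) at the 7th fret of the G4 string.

D5

G4 is MIDI 67. Adding 7 gives 74, which is D5.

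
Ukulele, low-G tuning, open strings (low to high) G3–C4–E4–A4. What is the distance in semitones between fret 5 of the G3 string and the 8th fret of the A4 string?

G3 at fret 5 → C4 (MIDI 60); A4 at fret 8 → F5 (MIDI 77).
60 − 77 = -17, so the two pitches are 17 semitones apart, with F5 the higher.

17 semitones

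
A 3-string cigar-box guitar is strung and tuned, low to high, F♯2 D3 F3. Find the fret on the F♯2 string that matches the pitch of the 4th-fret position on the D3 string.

D3 at fret 4 is D3 + 4 semitones = F♯3.
The open F♯2 string is 8 semitones below the open D3, so the same pitch on the F♯2 string lies at fret 4 + 8 = 12.

12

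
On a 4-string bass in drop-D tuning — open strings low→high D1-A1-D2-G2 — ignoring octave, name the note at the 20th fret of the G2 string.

D#

Each fret is one semitone, so G2 + 20 = D#.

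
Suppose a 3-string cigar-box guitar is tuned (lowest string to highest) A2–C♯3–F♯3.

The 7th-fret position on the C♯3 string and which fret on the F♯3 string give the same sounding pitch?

C♯3 at fret 7 is C♯3 + 7 semitones = G♯3.
The open F♯3 string is 5 semitones above the open C♯3, so the same pitch on the F♯3 string lies at fret 7 − 5 = 2.

2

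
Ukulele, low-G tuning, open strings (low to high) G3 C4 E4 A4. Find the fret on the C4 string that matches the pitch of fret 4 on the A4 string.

A4 at fret 4 is A4 + 4 semitones = C#5.
The open C4 string is 9 semitones below the open A4, so the same pitch on the C4 string lies at fret 4 + 9 = 13.

13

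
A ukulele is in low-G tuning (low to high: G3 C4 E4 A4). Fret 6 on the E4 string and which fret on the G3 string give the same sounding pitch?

Fret 6 on E4 is MIDI 64 + 6 = 70 (A#4). On the G3 string (open MIDI 55), that pitch is 70 − 55 = fret 15.

15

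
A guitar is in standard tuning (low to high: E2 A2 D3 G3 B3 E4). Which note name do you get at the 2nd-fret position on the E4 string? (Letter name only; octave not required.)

F#

The open E4 string plus 2 semitones: E–F–F#.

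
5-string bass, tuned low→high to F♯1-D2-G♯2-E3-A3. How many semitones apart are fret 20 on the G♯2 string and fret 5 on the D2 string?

G♯2 at fret 20 → E4 (MIDI 64); D2 at fret 5 → G2 (MIDI 43).
64 − 43 = 21, so the two pitches are 21 semitones apart, with E4 the higher.

21 semitones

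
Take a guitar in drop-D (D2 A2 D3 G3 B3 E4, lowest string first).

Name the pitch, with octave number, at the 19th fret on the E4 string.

B5

Each fret is one semitone, so E4 + 19 = B5.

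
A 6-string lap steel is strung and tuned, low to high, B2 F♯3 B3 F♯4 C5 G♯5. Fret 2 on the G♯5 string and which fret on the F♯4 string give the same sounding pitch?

16

Fret 2 on G♯5 is MIDI 80 + 2 = 82 (A♯5). On the F♯4 string (open MIDI 66), that pitch is 82 − 66 = fret 16.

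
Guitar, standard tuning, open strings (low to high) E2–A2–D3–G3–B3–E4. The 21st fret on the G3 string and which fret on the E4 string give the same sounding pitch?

Fret 21 on G3 is MIDI 55 + 21 = 76 (E5). On the E4 string (open MIDI 64), that pitch is 76 − 64 = fret 12.

12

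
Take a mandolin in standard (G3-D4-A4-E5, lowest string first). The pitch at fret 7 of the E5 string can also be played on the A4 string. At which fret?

14

Fret 7 on E5 is MIDI 76 + 7 = 83 (B5). On the A4 string (open MIDI 69), that pitch is 83 − 69 = fret 14.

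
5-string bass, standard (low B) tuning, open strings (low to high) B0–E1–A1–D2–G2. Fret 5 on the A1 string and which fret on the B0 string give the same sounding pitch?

A1 at fret 5 is A1 + 5 semitones = D2.
The open B0 string is 10 semitones below the open A1, so the same pitch on the B0 string lies at fret 5 + 10 = 15.

15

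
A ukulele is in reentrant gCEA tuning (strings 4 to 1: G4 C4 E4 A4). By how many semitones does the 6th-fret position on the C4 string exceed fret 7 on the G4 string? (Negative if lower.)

C4 at fret 6 → F#4 (MIDI 66); G4 at fret 7 → D5 (MIDI 74).
66 − 74 = -8, so the two pitches are 8 semitones apart.

-8 semitones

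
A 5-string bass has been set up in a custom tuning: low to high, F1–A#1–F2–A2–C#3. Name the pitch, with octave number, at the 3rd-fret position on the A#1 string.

C#2

A#1 is MIDI 34. Adding 3 gives 37, which is C#2.
(Equivalently spelled Db2.)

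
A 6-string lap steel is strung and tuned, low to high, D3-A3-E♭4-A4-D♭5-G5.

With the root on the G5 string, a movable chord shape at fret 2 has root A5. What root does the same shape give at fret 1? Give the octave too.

Moving from fret 2 to fret 1 shifts the root by -1 semitone.
A5 down 1 semitone is A♭5.

A♭5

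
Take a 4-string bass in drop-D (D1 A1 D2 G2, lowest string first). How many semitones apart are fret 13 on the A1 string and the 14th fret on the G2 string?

11 semitones

A1 at fret 13 → A#2 (MIDI 46); G2 at fret 14 → A3 (MIDI 57).
46 − 57 = -11, so the two pitches are 11 semitones apart, with A3 the higher.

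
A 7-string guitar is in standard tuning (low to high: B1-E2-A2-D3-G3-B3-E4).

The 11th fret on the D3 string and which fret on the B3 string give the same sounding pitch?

Fret 11 on D3 is MIDI 50 + 11 = 61 (C♯4). On the B3 string (open MIDI 59), that pitch is 61 − 59 = fret 2.

2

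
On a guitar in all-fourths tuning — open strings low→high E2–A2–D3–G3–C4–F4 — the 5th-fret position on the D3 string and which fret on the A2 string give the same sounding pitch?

10

Fret 5 on D3 is MIDI 50 + 5 = 55 (G3). On the A2 string (open MIDI 45), that pitch is 55 − 45 = fret 10.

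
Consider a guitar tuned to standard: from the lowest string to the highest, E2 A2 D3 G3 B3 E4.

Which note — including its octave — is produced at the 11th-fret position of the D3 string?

C#4

The open D3 string plus 11 semitones: D–D#–E–F–…–B–C–C#.
The walk passes from B into C once, so the octave number goes from 3 to 4.
(Equivalently spelled Db4.)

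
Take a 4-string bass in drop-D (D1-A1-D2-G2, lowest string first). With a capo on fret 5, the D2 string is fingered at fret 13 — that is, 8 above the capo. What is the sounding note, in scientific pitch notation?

D#3

The capo raises the open D2 by 5 semitones to G2; fretting 8 more gives D2 + 5 + 8 = D2 + 13 semitones = D#3.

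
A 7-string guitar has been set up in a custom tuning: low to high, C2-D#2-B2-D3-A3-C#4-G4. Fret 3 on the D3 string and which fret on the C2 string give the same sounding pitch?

D3 at fret 3 is D3 + 3 semitones = F3.
The open C2 string is 14 semitones below the open D3, so the same pitch on the C2 string lies at fret 3 + 14 = 17.

17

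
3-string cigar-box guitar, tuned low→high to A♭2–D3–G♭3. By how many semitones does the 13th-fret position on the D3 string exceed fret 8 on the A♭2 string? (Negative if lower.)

D3 at fret 13 → E♭4 (MIDI 63); A♭2 at fret 8 → E3 (MIDI 52).
63 − 52 = 11, so the two pitches are 11 semitones apart.

11 semitones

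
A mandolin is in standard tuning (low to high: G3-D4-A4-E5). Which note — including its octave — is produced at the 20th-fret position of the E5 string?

Each fret is one semitone, so E5 + 20 = C7.

C7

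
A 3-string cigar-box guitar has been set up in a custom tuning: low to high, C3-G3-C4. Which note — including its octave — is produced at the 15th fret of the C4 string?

Eb5

Each fret is one semitone, so C4 + 15 = Eb5.
(Equivalently spelled D#5.)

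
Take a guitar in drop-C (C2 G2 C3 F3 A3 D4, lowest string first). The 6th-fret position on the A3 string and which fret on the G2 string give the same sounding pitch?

Fret 6 on A3 is MIDI 57 + 6 = 63 (D#4). On the G2 string (open MIDI 43), that pitch is 63 − 43 = fret 20.

20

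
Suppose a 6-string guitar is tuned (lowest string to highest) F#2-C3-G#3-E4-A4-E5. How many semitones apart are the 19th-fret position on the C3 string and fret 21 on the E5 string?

C3 at fret 19 → G4 (MIDI 67); E5 at fret 21 → C#7 (MIDI 97).
67 − 97 = -30, so the two pitches are 30 semitones apart, with C#7 the higher.

30 semitones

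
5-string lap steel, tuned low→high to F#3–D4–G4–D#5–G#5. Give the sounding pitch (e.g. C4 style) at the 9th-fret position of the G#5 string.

F6

G#5 is MIDI 80. Adding 9 gives 89, which is F6.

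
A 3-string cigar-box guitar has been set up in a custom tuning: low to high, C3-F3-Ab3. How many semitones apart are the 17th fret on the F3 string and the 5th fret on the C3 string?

F3 at fret 17 → Bb4 (MIDI 70); C3 at fret 5 → F3 (MIDI 53).
70 − 53 = 17, so the two pitches are 17 semitones apart, with Bb4 the higher.

17 semitones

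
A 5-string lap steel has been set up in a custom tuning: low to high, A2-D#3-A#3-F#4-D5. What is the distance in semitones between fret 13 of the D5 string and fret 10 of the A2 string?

32 semitones

D5 at fret 13 → D#6 (MIDI 87); A2 at fret 10 → G3 (MIDI 55).
87 − 55 = 32, so the two pitches are 32 semitones apart, with D#6 the higher.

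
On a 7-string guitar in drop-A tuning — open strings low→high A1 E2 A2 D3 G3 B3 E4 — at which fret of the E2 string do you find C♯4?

C♯4 is 21 semitones above the open E2 (E–F–F#–G–…–B–C–C#), so it sits at fret 21.

21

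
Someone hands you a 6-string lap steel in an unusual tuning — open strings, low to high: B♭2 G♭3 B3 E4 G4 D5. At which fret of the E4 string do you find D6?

D6 is 22 semitones above the open E4 (E–F–Gb–G–…–C–Db–D), so it sits at fret 22.

22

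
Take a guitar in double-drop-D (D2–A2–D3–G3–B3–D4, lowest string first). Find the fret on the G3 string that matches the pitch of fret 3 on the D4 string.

Fret 3 on D4 is MIDI 62 + 3 = 65 (F4). On the G3 string (open MIDI 55), that pitch is 65 − 55 = fret 10.

10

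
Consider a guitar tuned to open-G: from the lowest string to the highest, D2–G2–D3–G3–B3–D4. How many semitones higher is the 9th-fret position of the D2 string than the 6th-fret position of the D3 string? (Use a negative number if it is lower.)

D2 at fret 9 → B2 (MIDI 47); D3 at fret 6 → G#3 (MIDI 56).
47 − 56 = -9, so the two pitches are 9 semitones apart.

-9 semitones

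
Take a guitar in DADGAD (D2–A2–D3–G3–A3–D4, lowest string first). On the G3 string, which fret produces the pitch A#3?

A#3 is 3 semitones above the open G3 (G–G#–A–A#), so it sits at fret 3.

3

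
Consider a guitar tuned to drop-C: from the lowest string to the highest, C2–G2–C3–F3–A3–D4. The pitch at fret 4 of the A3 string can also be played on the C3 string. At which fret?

Fret 4 on A3 is MIDI 57 + 4 = 61 (C#4). On the C3 string (open MIDI 48), that pitch is 61 − 48 = fret 13.

13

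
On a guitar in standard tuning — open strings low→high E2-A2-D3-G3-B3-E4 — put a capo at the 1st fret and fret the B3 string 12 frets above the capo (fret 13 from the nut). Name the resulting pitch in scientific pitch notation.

The capo raises the open B3 by 1 semitone to C4; fretting 12 more gives B3 + 1 + 12 = B3 + 13 semitones = C5.

C5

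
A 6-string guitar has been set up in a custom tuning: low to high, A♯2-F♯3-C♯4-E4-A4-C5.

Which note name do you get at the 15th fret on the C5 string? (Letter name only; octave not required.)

The open C5 string plus 15 semitones: C–C#–D–D#–…–C#–D–D#.

D♯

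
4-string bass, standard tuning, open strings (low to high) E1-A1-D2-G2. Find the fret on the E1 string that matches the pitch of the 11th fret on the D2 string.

Fret 11 on D2 is MIDI 38 + 11 = 49 (C#3). On the E1 string (open MIDI 28), that pitch is 49 − 28 = fret 21.

21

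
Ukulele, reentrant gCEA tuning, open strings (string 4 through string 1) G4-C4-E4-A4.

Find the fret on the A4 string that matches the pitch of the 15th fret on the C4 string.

Fret 15 on C4 is MIDI 60 + 15 = 75 (D#5). On the A4 string (open MIDI 69), that pitch is 75 − 69 = fret 6.

6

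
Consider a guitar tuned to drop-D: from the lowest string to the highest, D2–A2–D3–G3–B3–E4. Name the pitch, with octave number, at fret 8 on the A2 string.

F3

The open A2 string plus 8 semitones: A–A#–B–C–C#–D–D#–E–F.
The walk passes from B into C once, so the octave number goes from 2 to 3.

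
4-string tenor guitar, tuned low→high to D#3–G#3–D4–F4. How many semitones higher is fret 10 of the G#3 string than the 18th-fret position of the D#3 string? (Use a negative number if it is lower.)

-3 semitones

G#3 at fret 10 → F#4 (MIDI 66); D#3 at fret 18 → A4 (MIDI 69).
66 − 69 = -3, so the two pitches are 3 semitones apart.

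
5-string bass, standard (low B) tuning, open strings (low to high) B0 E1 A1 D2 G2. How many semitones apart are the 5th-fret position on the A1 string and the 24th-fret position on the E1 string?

14 semitones

A1 at fret 5 → D2 (MIDI 38); E1 at fret 24 → E3 (MIDI 52).
38 − 52 = -14, so the two pitches are 14 semitones apart, with E3 the higher.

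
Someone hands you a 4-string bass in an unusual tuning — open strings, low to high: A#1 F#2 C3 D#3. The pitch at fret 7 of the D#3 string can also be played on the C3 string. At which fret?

D#3 at fret 7 is D#3 + 7 semitones = A#3.
The open C3 string is 3 semitones below the open D#3, so the same pitch on the C3 string lies at fret 7 + 3 = 10.

10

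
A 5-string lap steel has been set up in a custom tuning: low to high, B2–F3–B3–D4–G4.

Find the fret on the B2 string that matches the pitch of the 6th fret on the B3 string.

B3 at fret 6 is B3 + 6 semitones = F4.
The open B2 string is 12 semitones below the open B3, so the same pitch on the B2 string lies at fret 6 + 12 = 18.

18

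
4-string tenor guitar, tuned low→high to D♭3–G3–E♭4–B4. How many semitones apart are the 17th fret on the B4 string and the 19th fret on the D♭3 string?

20 semitones

B4 at fret 17 → E6 (MIDI 88); D♭3 at fret 19 → A♭4 (MIDI 68).
88 − 68 = 20, so the two pitches are 20 semitones apart, with E6 the higher.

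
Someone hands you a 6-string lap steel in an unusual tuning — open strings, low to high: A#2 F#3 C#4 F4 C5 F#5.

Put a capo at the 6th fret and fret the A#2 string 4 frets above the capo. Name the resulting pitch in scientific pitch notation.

G#3

The capo raises the open A#2 by 6 semitones to E3; fretting 4 more gives A#2 + 6 + 4 = A#2 + 10 semitones = G#3.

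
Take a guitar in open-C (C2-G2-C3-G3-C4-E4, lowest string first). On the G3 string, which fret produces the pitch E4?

E4 is 9 semitones above the open G3 (G–G#–A–A#–B–C–C#–D–D#–E), so it sits at fret 9.

9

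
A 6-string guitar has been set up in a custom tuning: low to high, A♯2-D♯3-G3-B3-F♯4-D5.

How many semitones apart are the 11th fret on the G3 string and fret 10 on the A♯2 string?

G3 at fret 11 → F♯4 (MIDI 66); A♯2 at fret 10 → G♯3 (MIDI 56).
66 − 56 = 10, so the two pitches are 10 semitones apart, with F♯4 the higher.

10 semitones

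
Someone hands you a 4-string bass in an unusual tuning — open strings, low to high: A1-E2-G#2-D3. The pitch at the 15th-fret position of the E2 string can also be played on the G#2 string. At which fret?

E2 at fret 15 is E2 + 15 semitones = G3.
The open G#2 string is 4 semitones above the open E2, so the same pitch on the G#2 string lies at fret 15 − 4 = 11.

11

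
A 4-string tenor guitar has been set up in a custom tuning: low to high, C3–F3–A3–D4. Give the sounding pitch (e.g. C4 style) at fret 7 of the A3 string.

E4

Each fret is one semitone, so A3 + 7 = E4.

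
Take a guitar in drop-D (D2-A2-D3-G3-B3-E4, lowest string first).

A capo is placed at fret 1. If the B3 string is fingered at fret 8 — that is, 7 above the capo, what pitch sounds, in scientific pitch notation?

G4

The capo raises the open B3 by 1 semitone to C4; fretting 7 more gives B3 + 1 + 7 = B3 + 8 semitones = G4.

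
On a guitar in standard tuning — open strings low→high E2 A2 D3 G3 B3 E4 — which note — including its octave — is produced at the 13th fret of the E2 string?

The open E2 string plus 13 semitones: E–F–F#–G–…–D#–E–F.
The walk passes from B into C once, so the octave number goes from 2 to 3.

F3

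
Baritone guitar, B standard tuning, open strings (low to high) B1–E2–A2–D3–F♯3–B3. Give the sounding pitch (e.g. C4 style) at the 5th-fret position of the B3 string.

The open B3 string plus 5 semitones: B–C–C#–D–D#–E.
The walk passes from B into C once, so the octave number goes from 3 to 4.

E4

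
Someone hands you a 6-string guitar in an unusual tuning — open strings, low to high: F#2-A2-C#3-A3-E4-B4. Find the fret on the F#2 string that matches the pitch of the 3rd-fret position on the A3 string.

Fret 3 on A3 is MIDI 57 + 3 = 60 (C4). On the F#2 string (open MIDI 42), that pitch is 60 − 42 = fret 18.

18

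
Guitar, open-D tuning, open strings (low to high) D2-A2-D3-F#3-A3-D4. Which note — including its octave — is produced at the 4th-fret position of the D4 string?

F#4

D4 is MIDI 62. Adding 4 gives 66, which is F#4.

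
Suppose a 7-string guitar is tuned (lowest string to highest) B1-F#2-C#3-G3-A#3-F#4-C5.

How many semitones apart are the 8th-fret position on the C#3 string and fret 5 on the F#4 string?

14 semitones

C#3 at fret 8 → A3 (MIDI 57); F#4 at fret 5 → B4 (MIDI 71).
57 − 71 = -14, so the two pitches are 14 semitones apart, with B4 the higher.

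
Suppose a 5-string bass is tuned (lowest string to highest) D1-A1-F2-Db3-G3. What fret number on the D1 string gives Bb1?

Bb1 is 8 semitones above the open D1 (D–Eb–E–F–Gb–G–Ab–A–Bb), so it sits at fret 8.

8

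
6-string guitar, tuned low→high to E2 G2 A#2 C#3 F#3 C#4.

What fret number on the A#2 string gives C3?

2

C3 is 2 semitones above the open A#2 (A#–B–C), so it sits at fret 2.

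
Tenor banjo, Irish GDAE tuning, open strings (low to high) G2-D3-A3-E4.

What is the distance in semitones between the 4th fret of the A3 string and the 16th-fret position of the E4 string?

19 semitones

A3 at fret 4 → C♯4 (MIDI 61); E4 at fret 16 → G♯5 (MIDI 80).
61 − 80 = -19, so the two pitches are 19 semitones apart, with G♯5 the higher.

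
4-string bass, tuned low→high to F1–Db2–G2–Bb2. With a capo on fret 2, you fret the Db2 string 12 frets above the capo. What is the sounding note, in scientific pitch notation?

The capo raises the open Db2 by 2 semitones to Eb2; fretting 12 more gives Db2 + 2 + 12 = Db2 + 14 semitones = Eb3.
(Also written D#.)

Eb3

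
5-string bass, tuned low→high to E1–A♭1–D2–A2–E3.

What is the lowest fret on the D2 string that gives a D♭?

11

From D2, count semitones up the chromatic scale until reaching D♭: D–Eb–E–F–…–B–C–Db — 11 steps.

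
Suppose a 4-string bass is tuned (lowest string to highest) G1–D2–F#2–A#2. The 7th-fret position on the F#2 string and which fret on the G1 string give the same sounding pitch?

18

F#2 at fret 7 is F#2 + 7 semitones = C#3.
The open G1 string is 11 semitones below the open F#2, so the same pitch on the G1 string lies at fret 7 + 11 = 18.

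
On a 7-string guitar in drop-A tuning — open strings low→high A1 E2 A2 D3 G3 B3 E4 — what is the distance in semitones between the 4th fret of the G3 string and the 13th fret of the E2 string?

6 semitones

G3 at fret 4 → B3 (MIDI 59); E2 at fret 13 → F3 (MIDI 53).
59 − 53 = 6, so the two pitches are 6 semitones apart, with B3 the higher.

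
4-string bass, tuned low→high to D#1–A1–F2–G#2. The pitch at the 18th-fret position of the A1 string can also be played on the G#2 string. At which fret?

7

A1 at fret 18 is A1 + 18 semitones = D#3.
The open G#2 string is 11 semitones above the open A1, so the same pitch on the G#2 string lies at fret 18 − 11 = 7.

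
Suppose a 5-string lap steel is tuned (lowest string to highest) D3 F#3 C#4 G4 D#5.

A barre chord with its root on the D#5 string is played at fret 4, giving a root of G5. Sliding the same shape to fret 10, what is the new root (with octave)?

C#6

Moving from fret 4 to fret 10 shifts the root by 6 semitones.
G5 up 6 semitones is C#6.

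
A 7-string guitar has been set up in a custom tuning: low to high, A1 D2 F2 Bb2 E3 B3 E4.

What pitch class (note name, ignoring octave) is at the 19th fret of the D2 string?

D2 is MIDI 38. Adding 19 gives 57; 57 mod 12 = 9, i.e. A.

A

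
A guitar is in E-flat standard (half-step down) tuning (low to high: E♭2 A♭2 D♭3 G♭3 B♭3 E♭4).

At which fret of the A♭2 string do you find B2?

3

B2 is 3 semitones above the open A♭2 (Ab–A–Bb–B), so it sits at fret 3.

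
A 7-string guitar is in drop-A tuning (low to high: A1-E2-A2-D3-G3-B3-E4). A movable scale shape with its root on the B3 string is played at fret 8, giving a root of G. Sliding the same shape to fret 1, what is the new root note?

Moving from fret 8 to fret 1 shifts the root by -7 semitones.
G down 7 semitones is C.

C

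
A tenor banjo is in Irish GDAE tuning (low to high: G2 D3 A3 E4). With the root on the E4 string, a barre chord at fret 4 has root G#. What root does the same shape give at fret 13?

Moving from fret 4 to fret 13 shifts the root by 9 semitones.
G# up 9 semitones is F.

F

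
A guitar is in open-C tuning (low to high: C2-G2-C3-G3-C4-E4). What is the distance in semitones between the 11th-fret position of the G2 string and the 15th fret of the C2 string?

3 semitones

G2 at fret 11 → F#3 (MIDI 54); C2 at fret 15 → D#3 (MIDI 51).
54 − 51 = 3, so the two pitches are 3 semitones apart, with F#3 the higher.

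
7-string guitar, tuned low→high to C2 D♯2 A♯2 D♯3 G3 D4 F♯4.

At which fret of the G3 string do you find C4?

C4 is 5 semitones above the open G3 (G–G#–A–A#–B–C), so it sits at fret 5.

5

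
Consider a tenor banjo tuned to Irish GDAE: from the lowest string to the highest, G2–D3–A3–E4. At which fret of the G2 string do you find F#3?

11

F#3 is 11 semitones above the open G2 (G–G#–A–A#–…–E–F–F#), so it sits at fret 11.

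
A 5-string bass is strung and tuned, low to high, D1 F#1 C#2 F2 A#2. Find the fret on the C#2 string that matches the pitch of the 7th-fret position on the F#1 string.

0

Fret 7 on F#1 is MIDI 30 + 7 = 37 (C#2). On the C#2 string (open MIDI 37), that pitch is 37 − 37 = fret 0.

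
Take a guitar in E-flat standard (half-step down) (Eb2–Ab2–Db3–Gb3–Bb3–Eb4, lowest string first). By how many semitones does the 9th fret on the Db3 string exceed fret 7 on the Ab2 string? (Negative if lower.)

7 semitones

Db3 at fret 9 → Bb3 (MIDI 58); Ab2 at fret 7 → Eb3 (MIDI 51).
58 − 51 = 7, so the two pitches are 7 semitones apart.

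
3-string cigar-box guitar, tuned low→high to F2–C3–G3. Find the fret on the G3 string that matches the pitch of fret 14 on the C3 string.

7

Fret 14 on C3 is MIDI 48 + 14 = 62 (D4). On the G3 string (open MIDI 55), that pitch is 62 − 55 = fret 7.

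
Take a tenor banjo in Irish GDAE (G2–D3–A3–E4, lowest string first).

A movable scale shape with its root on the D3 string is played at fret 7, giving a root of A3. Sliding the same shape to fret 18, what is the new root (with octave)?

G#4

Moving from fret 7 to fret 18 shifts the root by 11 semitones.
A3 up 11 semitones is G#4.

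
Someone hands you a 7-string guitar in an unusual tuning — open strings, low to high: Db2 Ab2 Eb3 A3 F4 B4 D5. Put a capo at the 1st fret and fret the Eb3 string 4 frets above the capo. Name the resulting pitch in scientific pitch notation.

The capo raises the open Eb3 by 1 semitone to E3; fretting 4 more gives Eb3 + 1 + 4 = Eb3 + 5 semitones = Ab3.
(Also written G#.)

Ab3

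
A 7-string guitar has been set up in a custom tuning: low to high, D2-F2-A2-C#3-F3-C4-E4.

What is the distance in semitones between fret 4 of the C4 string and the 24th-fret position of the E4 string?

24 semitones

C4 at fret 4 → E4 (MIDI 64); E4 at fret 24 → E6 (MIDI 88).
64 − 88 = -24, so the two pitches are 24 semitones apart, with E6 the higher.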